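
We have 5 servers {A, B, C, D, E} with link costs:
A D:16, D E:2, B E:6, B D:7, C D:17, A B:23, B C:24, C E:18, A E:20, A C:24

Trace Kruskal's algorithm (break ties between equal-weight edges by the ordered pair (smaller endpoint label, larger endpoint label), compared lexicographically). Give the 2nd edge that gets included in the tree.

Kruskal's algorithm — process edges by increasing weight (ties by edge label):
D E (2): add — endpoints in different components.
B E (6): add — endpoints in different components.
B D (7): skip — B and D already connected.
A D (16): add — endpoints in different components.
C D (17): add — endpoints in different components.
The 2nd edge added is B E.

B-E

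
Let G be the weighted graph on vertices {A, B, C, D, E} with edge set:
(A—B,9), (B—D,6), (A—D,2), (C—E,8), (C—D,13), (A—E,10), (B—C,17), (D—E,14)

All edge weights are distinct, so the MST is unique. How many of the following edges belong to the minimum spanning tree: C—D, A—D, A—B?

Kruskal: consider edges lightest-first.
A—D (2): add — endpoints in different components.
B—D (6): add — endpoints in different components.
C—E (8): add — endpoints in different components.
A—B (9): skip — A and B already connected.
A—E (10): add — endpoints in different components.
MST edge set: {A—D, B—D, C—E, A—E}.
Of the listed edges, {A—D} are in the MST → 1.

1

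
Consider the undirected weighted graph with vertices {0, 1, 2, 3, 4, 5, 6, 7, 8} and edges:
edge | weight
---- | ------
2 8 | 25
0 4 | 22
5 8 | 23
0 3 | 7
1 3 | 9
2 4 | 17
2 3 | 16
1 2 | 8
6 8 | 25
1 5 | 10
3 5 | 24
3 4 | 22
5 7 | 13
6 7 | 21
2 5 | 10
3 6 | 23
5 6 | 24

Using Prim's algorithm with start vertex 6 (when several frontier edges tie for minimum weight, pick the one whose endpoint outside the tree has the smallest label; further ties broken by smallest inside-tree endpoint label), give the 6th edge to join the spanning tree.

0-3

Grow the tree from 6 using Prim:
Step 1: cheapest edge leaving the tree is 6 7 (21); add 7.
Step 2: cheapest edge leaving the tree is 5 7 (13); add 5.
Step 3: cheapest edge leaving the tree is 1 5 (10); add 1.
Step 4: cheapest edge leaving the tree is 1 2 (8); add 2.
Step 5: cheapest edge leaving the tree is 1 3 (9); add 3.
Step 6: cheapest edge leaving the tree is 0 3 (7); add 0.
Step 7: cheapest edge leaving the tree is 2 4 (17); add 4.
Step 8: cheapest edge leaving the tree is 5 8 (23); add 8.
The 6th edge added is 0 3.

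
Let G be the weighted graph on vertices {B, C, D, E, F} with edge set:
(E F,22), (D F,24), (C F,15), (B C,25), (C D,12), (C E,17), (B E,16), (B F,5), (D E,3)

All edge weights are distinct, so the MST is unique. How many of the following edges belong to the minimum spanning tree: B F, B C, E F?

Kruskal: consider edges lightest-first.
D E (3): add — endpoints in different components.
B F (5): add — endpoints in different components.
C D (12): add — endpoints in different components.
C F (15): add — endpoints in different components.
MST edge set: {D E, B F, C D, C F}.
Of the listed edges, {B F} are in the MST → 1.

1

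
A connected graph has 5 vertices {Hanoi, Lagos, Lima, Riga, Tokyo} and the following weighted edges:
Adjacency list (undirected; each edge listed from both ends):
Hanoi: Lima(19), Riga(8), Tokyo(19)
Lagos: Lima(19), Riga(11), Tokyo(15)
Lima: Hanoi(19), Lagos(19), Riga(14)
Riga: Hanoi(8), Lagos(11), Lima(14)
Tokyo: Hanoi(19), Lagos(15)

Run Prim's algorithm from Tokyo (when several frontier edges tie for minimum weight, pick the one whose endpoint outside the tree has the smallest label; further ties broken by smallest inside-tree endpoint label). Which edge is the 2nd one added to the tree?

Lagos-Riga

Prim's algorithm from Tokyo:
Step 1: cheapest edge leaving the tree is Lagos-Tokyo (15); add Lagos.
Step 2: cheapest edge leaving the tree is Lagos-Riga (11); add Riga.
Step 3: cheapest edge leaving the tree is Hanoi-Riga (8); add Hanoi.
Step 4: cheapest edge leaving the tree is Lima-Riga (14); add Lima.
The 2nd edge added is Lagos-Riga.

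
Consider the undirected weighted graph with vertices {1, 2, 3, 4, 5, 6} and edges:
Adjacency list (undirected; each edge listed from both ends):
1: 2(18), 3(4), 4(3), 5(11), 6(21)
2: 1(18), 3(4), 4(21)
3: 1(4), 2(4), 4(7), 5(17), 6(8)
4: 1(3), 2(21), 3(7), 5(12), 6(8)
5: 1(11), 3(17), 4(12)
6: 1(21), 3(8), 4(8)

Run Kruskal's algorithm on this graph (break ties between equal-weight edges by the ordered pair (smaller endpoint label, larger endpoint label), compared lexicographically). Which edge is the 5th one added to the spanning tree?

1-5

Kruskal: consider edges lightest-first.
1 4 (3): add. Components now {1,4} {2} {3} {5} {6}
1 3 (4): add. Components now {1,3,4} {2} {5} {6}
2 3 (4): add. Components now {1,2,3,4} {5} {6}
3 4 (7): skip — 3 and 4 already connected.
3 6 (8): add. Components now {1,2,3,4,6} {5}
4 6 (8): skip — 4 and 6 already connected.
1 5 (11): add. Components now {1,2,3,4,5,6}
The 5th edge added is 1 5.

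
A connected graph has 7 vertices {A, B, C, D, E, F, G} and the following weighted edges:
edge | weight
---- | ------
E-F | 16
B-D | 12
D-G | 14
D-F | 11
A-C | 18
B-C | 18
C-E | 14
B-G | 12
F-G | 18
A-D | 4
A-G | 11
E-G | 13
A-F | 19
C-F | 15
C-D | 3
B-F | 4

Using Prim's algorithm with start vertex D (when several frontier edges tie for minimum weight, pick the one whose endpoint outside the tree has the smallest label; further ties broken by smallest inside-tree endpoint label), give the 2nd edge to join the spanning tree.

Prim, starting at D.
Step 1: cheapest edge leaving the tree is C-D (3); add C.
Step 2: cheapest edge leaving the tree is A-D (4); add A.
Step 3: cheapest edge leaving the tree is D-F (11); add F.
Step 4: cheapest edge leaving the tree is B-F (4); add B.
Step 5: cheapest edge leaving the tree is A-G (11); add G.
Step 6: cheapest edge leaving the tree is E-G (13); add E.
The 2nd edge added is A-D.

A-D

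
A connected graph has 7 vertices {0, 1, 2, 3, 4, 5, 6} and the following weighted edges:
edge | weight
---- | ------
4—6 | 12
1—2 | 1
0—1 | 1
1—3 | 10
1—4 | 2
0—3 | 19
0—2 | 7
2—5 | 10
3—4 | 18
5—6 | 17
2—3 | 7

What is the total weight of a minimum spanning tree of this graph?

Grow the tree from 2 using Prim:
Step 1: cheapest edge leaving the tree is 1—2 (1); add 1.
Step 2: cheapest edge leaving the tree is 0—1 (1); add 0.
Step 3: cheapest edge leaving the tree is 1—4 (2); add 4.
Step 4: cheapest edge leaving the tree is 2—3 (7); add 3.
Step 5: cheapest edge leaving the tree is 2—5 (10); add 5.
Step 6: cheapest edge leaving the tree is 4—6 (12); add 6.
MST edges: 1—2, 0—1, 1—4, 2—3, 2—5, 4—6; total weight 1+1+2+7+10+12 = 33.

33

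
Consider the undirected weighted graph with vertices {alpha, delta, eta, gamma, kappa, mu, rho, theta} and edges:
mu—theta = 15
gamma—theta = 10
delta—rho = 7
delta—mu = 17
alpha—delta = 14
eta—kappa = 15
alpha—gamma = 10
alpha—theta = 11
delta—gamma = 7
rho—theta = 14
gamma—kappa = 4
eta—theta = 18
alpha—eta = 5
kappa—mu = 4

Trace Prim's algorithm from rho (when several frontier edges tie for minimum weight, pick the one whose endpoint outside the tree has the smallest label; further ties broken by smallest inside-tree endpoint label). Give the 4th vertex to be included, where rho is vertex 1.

Prim's algorithm from rho:
Step 1: frontier [delta—rho 7, rho—theta 14] → take delta—rho (7); add delta.
Step 2: frontier [delta—gamma 7, alpha—delta 14, delta—mu 17, rho—theta 14] → take delta—gamma (7); add gamma.
Step 3: frontier [alpha—delta 14, delta—mu 17, gamma—kappa 4, alpha—gamma 10, gamma—theta 10, rho—theta 14] → take gamma—kappa (4); add kappa.
Step 4: frontier [alpha—delta 14, delta—mu 17, alpha—gamma 10, gamma—theta 10, kappa—mu 4, eta—kappa 15, rho—theta 14] → take kappa—mu (4); add mu.
Step 5: frontier [alpha—delta 14, alpha—gamma 10, gamma—theta 10, eta—kappa 15, mu—theta 15, rho—theta 14] → take alpha—gamma (10); add alpha.
Step 6: frontier [alpha—eta 5, alpha—theta 11, gamma—theta 10, eta—kappa 15, mu—theta 15, rho—theta 14] → take alpha—eta (5); add eta.
Step 7: frontier [alpha—theta 11, eta—theta 18, gamma—theta 10, mu—theta 15, rho—theta 14] → take gamma—theta (10); add theta.
Vertex order: rho, delta, gamma, kappa, mu, alpha, eta, theta. The 4th vertex is kappa.

kappa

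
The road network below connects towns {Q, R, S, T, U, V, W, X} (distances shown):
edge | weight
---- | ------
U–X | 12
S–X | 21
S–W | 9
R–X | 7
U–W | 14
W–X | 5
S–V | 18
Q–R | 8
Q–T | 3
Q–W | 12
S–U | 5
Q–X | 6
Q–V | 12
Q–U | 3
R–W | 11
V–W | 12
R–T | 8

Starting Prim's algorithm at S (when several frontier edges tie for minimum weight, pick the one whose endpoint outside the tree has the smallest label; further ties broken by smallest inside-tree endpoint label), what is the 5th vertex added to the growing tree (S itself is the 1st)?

Prim, starting at S.
Step 1: cheapest edge leaving the tree is S–U (5); add U.
Step 2: cheapest edge leaving the tree is Q–U (3); add Q.
Step 3: cheapest edge leaving the tree is Q–T (3); add T.
Step 4: cheapest edge leaving the tree is Q–X (6); add X.
Step 5: cheapest edge leaving the tree is W–X (5); add W.
Step 6: cheapest edge leaving the tree is R–X (7); add R.
Step 7: cheapest edge leaving the tree is Q–V (12); add V.
Vertex order: S, U, Q, T, X, W, R, V. The 5th vertex is X.

X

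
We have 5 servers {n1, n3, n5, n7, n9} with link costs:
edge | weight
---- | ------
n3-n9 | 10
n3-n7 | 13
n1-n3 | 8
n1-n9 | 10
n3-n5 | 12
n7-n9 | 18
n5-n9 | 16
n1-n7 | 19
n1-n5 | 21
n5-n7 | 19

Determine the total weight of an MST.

Prim's algorithm from n7:
Step 1: cheapest edge leaving the tree is n3-n7 (13); add n3.
Step 2: cheapest edge leaving the tree is n1-n3 (8); add n1.
Step 3: cheapest edge leaving the tree is n1-n9 (10); add n9.
Step 4: cheapest edge leaving the tree is n3-n5 (12); add n5.
MST edges: n3-n7, n1-n3, n1-n9, n3-n5; total weight 13+8+10+12 = 43.

43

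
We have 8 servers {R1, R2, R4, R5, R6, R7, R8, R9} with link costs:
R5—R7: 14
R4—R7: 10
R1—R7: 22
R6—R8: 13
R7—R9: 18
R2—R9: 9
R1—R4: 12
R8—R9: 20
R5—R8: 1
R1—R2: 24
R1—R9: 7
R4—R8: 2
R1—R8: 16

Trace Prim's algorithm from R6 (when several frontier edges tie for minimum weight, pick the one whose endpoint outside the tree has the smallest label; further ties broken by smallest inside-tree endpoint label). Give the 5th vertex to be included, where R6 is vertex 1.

R7

Grow the tree from R6 using Prim:
Step 1: cheapest edge leaving the tree is R6—R8 (13); add R8.
Step 2: cheapest edge leaving the tree is R5—R8 (1); add R5.
Step 3: cheapest edge leaving the tree is R4—R8 (2); add R4.
Step 4: cheapest edge leaving the tree is R4—R7 (10); add R7.
Step 5: cheapest edge leaving the tree is R1—R4 (12); add R1.
Step 6: cheapest edge leaving the tree is R1—R9 (7); add R9.
Step 7: cheapest edge leaving the tree is R2—R9 (9); add R2.
Vertex order: R6, R8, R5, R4, R7, R1, R9, R2. The 5th vertex is R7.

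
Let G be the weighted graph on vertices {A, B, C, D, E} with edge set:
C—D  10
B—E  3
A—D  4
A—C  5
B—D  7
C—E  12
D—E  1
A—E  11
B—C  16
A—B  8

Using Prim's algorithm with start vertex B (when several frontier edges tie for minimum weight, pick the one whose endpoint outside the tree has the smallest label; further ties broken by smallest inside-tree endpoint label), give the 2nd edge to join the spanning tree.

D-E

Prim, starting at B.
Step 1: frontier [B—E 3, B—D 7, A—B 8, B—C 16] → take B—E (3); add E.
Step 2: frontier [B—D 7, A—B 8, B—C 16, D—E 1, A—E 11, C—E 12] → take D—E (1); add D.
Step 3: frontier [A—B 8, B—C 16, A—D 4, C—D 10, A—E 11, C—E 12] → take A—D (4); add A.
Step 4: frontier [A—C 5, B—C 16, C—D 10, C—E 12] → take A—C (5); add C.
The 2nd edge added is D—E.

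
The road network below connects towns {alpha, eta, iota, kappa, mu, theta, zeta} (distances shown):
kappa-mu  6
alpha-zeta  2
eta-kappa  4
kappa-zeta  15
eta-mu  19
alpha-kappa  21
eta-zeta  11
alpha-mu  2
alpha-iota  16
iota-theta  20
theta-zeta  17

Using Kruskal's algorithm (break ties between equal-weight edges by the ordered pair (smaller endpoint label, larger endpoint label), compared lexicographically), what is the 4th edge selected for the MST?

kappa-mu

Sort edges by weight, then run Kruskal:
alpha-mu (2): add. Components now {zeta} {kappa} {eta} {theta} {alpha,mu} {iota}
alpha-zeta (2): add. Components now {alpha,mu,zeta} {kappa} {eta} {theta} {iota}
eta-kappa (4): add. Components now {alpha,mu,zeta} {eta,kappa} {theta} {iota}
kappa-mu (6): add. Components now {alpha,eta,kappa,mu,zeta} {theta} {iota}
eta-zeta (11): skip — zeta and eta already connected.
kappa-zeta (15): skip — zeta and kappa already connected.
alpha-iota (16): add. Components now {alpha,eta,iota,kappa,mu,zeta} {theta}
theta-zeta (17): add. Components now {alpha,eta,iota,kappa,mu,theta,zeta}
The 4th edge added is kappa-mu.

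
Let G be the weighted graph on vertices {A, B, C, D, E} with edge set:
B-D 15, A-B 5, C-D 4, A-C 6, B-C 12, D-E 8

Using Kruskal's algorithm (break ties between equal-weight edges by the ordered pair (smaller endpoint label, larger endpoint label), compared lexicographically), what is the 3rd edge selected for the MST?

Sort edges by weight, then run Kruskal:
C-D (4): add — endpoints in different components.
A-B (5): add — endpoints in different components.
A-C (6): add — endpoints in different components.
D-E (8): add — endpoints in different components.
The 3rd edge added is A-C.

A-C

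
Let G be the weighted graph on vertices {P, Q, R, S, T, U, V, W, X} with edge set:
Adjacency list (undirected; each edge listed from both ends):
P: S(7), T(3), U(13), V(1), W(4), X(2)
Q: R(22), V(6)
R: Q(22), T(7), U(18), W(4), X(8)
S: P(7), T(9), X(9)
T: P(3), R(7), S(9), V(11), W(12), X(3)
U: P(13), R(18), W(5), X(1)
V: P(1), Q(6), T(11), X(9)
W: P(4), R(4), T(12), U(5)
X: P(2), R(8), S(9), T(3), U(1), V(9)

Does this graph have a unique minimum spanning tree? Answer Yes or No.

Sort edges by weight, then run Kruskal:
P-V (1): add — endpoints in different components.
U-X (1): add — endpoints in different components.
P-X (2): add — endpoints in different components.
P-T (3): add — endpoints in different components.
T-X (3): skip — T and X already connected.
P-W (4): add — endpoints in different components.
R-W (4): add — endpoints in different components.
U-W (5): skip — U and W already connected.
Q-V (6): add — endpoints in different components.
P-S (7): add — endpoints in different components.
Non-tree edge T-X has weight 3, equal to the heaviest edge on its tree cycle — swapping gives another MST of the same weight. Not unique.

No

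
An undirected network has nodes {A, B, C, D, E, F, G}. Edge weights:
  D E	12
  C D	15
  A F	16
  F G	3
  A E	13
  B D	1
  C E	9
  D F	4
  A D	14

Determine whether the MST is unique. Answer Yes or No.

Yes

Kruskal: consider edges lightest-first.
B D (1): add. Components now {A} {B,D} {C} {E} {F} {G}
F G (3): add. Components now {A} {B,D} {C} {E} {F,G}
D F (4): add. Components now {A} {B,D,F,G} {C} {E}
C E (9): add. Components now {A} {B,D,F,G} {C,E}
D E (12): add. Components now {A} {B,C,D,E,F,G}
A E (13): add. Components now {A,B,C,D,E,F,G}
Every non-tree edge has weight strictly greater than the heaviest edge on the tree path between its endpoints, so the MST is unique.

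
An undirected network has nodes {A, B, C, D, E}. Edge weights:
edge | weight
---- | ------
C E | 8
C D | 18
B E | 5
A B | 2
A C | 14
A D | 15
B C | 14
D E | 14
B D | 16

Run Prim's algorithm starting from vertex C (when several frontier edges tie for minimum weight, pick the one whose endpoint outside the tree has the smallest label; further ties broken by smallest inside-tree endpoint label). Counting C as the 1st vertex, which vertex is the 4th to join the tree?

A

Grow the tree from C using Prim:
Step 1: frontier [C E 8, A C 14, B C 14, C D 18] → take C E (8); add E.
Step 2: frontier [A C 14, B C 14, C D 18, B E 5, D E 14] → take B E (5); add B.
Step 3: frontier [A B 2, B D 16, A C 14, C D 18, D E 14] → take A B (2); add A.
Step 4: frontier [A D 15, B D 16, C D 18, D E 14] → take D E (14); add D.
Vertex order: C, E, B, A, D. The 4th vertex is A.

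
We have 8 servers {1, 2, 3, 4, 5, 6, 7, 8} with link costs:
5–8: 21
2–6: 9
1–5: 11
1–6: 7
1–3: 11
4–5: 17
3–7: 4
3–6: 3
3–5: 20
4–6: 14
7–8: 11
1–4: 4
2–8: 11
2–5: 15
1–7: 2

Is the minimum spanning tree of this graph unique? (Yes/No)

Sort edges by weight, then run Kruskal:
1–7 (2): add — endpoints in different components.
3–6 (3): add — endpoints in different components.
1–4 (4): add — endpoints in different components.
3–7 (4): add — endpoints in different components.
1–6 (7): skip — 1 and 6 already connected.
2–6 (9): add — endpoints in different components.
1–3 (11): skip — 1 and 3 already connected.
1–5 (11): add — endpoints in different components.
2–8 (11): add — endpoints in different components.
Non-tree edge 7–8 has weight 11, equal to the heaviest edge on its tree cycle — swapping gives another MST of the same weight. Not unique.

No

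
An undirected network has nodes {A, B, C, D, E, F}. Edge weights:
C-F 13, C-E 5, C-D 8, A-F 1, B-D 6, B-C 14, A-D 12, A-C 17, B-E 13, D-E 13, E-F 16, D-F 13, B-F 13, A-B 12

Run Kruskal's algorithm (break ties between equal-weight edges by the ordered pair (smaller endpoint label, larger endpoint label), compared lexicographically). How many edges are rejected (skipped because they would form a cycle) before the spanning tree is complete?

Sort edges by weight, then run Kruskal:
A-F (1): add — endpoints in different components.
C-E (5): add — endpoints in different components.
B-D (6): add — endpoints in different components.
C-D (8): add — endpoints in different components.
A-B (12): add — endpoints in different components.
Edges rejected before the tree was complete: 0.

0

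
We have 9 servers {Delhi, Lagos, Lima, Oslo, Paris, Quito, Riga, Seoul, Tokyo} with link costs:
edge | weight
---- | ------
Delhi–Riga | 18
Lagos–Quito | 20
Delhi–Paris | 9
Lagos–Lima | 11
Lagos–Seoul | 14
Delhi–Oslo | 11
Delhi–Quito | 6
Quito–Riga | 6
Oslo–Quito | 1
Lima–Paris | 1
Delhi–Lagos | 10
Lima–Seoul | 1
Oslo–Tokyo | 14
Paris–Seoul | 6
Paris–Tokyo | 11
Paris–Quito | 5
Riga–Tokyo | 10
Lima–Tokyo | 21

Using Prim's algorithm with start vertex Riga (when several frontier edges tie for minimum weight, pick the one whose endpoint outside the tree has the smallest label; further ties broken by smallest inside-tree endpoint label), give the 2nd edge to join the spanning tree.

Oslo-Quito

Grow the tree from Riga using Prim:
Step 1: cheapest edge leaving the tree is Quito–Riga (6); add Quito.
Step 2: cheapest edge leaving the tree is Oslo–Quito (1); add Oslo.
Step 3: cheapest edge leaving the tree is Paris–Quito (5); add Paris.
Step 4: cheapest edge leaving the tree is Lima–Paris (1); add Lima.
Step 5: cheapest edge leaving the tree is Lima–Seoul (1); add Seoul.
Step 6: cheapest edge leaving the tree is Delhi–Quito (6); add Delhi.
Step 7: cheapest edge leaving the tree is Delhi–Lagos (10); add Lagos.
Step 8: cheapest edge leaving the tree is Riga–Tokyo (10); add Tokyo.
The 2nd edge added is Oslo–Quito.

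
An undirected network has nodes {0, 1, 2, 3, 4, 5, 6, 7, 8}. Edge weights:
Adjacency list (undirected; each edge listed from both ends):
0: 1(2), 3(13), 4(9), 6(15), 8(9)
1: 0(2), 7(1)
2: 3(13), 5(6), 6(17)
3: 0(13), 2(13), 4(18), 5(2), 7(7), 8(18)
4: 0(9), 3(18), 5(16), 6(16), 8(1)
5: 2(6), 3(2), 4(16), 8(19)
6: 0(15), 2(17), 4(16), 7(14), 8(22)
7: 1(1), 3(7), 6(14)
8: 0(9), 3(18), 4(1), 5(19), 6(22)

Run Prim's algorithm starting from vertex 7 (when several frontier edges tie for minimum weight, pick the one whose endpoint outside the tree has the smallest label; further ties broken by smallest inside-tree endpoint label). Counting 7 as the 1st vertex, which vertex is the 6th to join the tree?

Prim, starting at 7.
Step 1: cheapest edge leaving the tree is 1—7 (1); add 1.
Step 2: cheapest edge leaving the tree is 0—1 (2); add 0.
Step 3: cheapest edge leaving the tree is 3—7 (7); add 3.
Step 4: cheapest edge leaving the tree is 3—5 (2); add 5.
Step 5: cheapest edge leaving the tree is 2—5 (6); add 2.
Step 6: cheapest edge leaving the tree is 0—4 (9); add 4.
Step 7: cheapest edge leaving the tree is 4—8 (1); add 8.
Step 8: cheapest edge leaving the tree is 6—7 (14); add 6.
Vertex order: 7, 1, 0, 3, 5, 2, 4, 8, 6. The 6th vertex is 2.

2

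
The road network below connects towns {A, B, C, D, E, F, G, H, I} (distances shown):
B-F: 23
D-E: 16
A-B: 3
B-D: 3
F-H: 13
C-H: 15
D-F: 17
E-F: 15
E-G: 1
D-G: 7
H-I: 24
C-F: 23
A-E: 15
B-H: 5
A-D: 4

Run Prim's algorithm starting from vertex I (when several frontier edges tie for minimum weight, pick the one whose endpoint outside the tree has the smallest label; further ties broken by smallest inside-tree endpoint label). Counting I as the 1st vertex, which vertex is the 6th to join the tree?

Prim's algorithm from I:
Step 1: cheapest edge leaving the tree is H-I (24); add H.
Step 2: cheapest edge leaving the tree is B-H (5); add B.
Step 3: cheapest edge leaving the tree is A-B (3); add A.
Step 4: cheapest edge leaving the tree is B-D (3); add D.
Step 5: cheapest edge leaving the tree is D-G (7); add G.
Step 6: cheapest edge leaving the tree is E-G (1); add E.
Step 7: cheapest edge leaving the tree is F-H (13); add F.
Step 8: cheapest edge leaving the tree is C-H (15); add C.
Vertex order: I, H, B, A, D, G, E, F, C. The 6th vertex is G.

G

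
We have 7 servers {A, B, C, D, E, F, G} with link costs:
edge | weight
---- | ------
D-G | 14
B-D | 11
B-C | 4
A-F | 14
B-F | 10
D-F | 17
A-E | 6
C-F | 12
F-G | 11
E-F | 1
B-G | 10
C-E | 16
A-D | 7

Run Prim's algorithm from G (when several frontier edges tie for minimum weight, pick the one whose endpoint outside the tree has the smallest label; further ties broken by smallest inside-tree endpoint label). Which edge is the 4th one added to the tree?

Grow the tree from G using Prim:
Step 1: frontier [B-G 10, F-G 11, D-G 14] → take B-G (10); add B.
Step 2: frontier [B-C 4, B-F 10, B-D 11, F-G 11, D-G 14] → take B-C (4); add C.
Step 3: frontier [B-F 10, B-D 11, C-F 12, C-E 16, F-G 11, D-G 14] → take B-F (10); add F.
Step 4: frontier [B-D 11, C-E 16, E-F 1, A-F 14, D-F 17, D-G 14] → take E-F (1); add E.
Step 5: frontier [B-D 11, A-E 6, A-F 14, D-F 17, D-G 14] → take A-E (6); add A.
Step 6: frontier [A-D 7, B-D 11, D-F 17, D-G 14] → take A-D (7); add D.
The 4th edge added is E-F.

E-F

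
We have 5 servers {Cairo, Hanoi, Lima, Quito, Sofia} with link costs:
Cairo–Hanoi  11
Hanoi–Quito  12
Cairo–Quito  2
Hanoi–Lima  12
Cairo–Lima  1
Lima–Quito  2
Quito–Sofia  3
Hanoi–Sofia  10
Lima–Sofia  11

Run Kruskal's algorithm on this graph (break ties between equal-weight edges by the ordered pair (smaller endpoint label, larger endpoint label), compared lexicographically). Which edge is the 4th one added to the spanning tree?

Hanoi-Sofia

Sort edges by weight, then run Kruskal:
Cairo–Lima (1): add — endpoints in different components.
Cairo–Quito (2): add — endpoints in different components.
Lima–Quito (2): skip — Quito and Lima already connected.
Quito–Sofia (3): add — endpoints in different components.
Hanoi–Sofia (10): add — endpoints in different components.
The 4th edge added is Hanoi–Sofia.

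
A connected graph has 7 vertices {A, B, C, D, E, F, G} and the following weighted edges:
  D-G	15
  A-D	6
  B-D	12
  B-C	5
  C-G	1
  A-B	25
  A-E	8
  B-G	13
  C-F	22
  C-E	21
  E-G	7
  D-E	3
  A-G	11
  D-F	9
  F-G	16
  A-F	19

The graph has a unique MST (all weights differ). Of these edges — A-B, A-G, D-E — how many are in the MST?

1

Sort edges by weight, then run Kruskal:
C-G (1): add — endpoints in different components.
D-E (3): add — endpoints in different components.
B-C (5): add — endpoints in different components.
A-D (6): add — endpoints in different components.
E-G (7): add — endpoints in different components.
A-E (8): skip — A and E already connected.
D-F (9): add — endpoints in different components.
MST edge set: {C-G, D-E, B-C, A-D, E-G, D-F}.
Of the listed edges, {D-E} are in the MST → 1.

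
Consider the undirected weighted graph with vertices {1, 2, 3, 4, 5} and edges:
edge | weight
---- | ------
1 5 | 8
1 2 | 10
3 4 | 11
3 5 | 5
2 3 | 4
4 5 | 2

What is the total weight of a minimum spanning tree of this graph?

19

Grow the tree from 1 using Prim:
Step 1: frontier [1 5 8, 1 2 10] → take 1 5 (8); add 5.
Step 2: frontier [1 2 10, 4 5 2, 3 5 5] → take 4 5 (2); add 4.
Step 3: frontier [1 2 10, 3 4 11, 3 5 5] → take 3 5 (5); add 3.
Step 4: frontier [1 2 10, 2 3 4] → take 2 3 (4); add 2.
MST edges: 1 5, 4 5, 3 5, 2 3; total weight 8+2+5+4 = 19.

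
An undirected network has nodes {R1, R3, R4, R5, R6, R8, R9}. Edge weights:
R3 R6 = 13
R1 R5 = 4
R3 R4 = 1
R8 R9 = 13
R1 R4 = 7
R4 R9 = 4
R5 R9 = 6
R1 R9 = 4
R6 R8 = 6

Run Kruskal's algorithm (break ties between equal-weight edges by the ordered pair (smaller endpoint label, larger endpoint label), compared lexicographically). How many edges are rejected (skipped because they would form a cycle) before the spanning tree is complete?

Kruskal's algorithm — process edges by increasing weight (ties by edge label):
R3 R4 (1): add — endpoints in different components.
R1 R5 (4): add — endpoints in different components.
R1 R9 (4): add — endpoints in different components.
R4 R9 (4): add — endpoints in different components.
R5 R9 (6): skip — R9 and R5 already connected.
R6 R8 (6): add — endpoints in different components.
R1 R4 (7): skip — R4 and R1 already connected.
R3 R6 (13): add — endpoints in different components.
Edges rejected before the tree was complete: 2.

2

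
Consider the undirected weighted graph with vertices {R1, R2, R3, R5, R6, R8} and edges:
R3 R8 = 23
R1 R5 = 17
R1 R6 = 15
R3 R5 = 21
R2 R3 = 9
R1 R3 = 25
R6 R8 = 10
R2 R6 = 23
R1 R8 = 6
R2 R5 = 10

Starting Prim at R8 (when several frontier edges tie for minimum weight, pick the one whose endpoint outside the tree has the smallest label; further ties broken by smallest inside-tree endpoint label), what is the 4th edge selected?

Grow the tree from R8 using Prim:
Step 1: frontier [R1 R8 6, R6 R8 10, R3 R8 23] → take R1 R8 (6); add R1.
Step 2: frontier [R1 R6 15, R1 R5 17, R1 R3 25, R6 R8 10, R3 R8 23] → take R6 R8 (10); add R6.
Step 3: frontier [R1 R5 17, R1 R3 25, R2 R6 23, R3 R8 23] → take R1 R5 (17); add R5.
Step 4: frontier [R1 R3 25, R2 R5 10, R3 R5 21, R2 R6 23, R3 R8 23] → take R2 R5 (10); add R2.
Step 5: frontier [R1 R3 25, R2 R3 9, R3 R5 21, R3 R8 23] → take R2 R3 (9); add R3.
The 4th edge added is R2 R5.

R2-R5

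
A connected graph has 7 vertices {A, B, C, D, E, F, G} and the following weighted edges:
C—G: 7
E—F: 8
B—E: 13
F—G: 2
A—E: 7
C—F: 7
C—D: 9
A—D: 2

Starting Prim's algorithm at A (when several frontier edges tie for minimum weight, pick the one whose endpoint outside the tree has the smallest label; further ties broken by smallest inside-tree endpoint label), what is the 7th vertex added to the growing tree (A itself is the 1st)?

Prim, starting at A.
Step 1: frontier [A—D 2, A—E 7] → take A—D (2); add D.
Step 2: frontier [A—E 7, C—D 9] → take A—E (7); add E.
Step 3: frontier [C—D 9, E—F 8, B—E 13] → take E—F (8); add F.
Step 4: frontier [C—D 9, B—E 13, F—G 2, C—F 7] → take F—G (2); add G.
Step 5: frontier [C—D 9, B—E 13, C—F 7, C—G 7] → take C—F (7); add C.
Step 6: frontier [B—E 13] → take B—E (13); add B.
Vertex order: A, D, E, F, G, C, B. The 7th vertex is B.

B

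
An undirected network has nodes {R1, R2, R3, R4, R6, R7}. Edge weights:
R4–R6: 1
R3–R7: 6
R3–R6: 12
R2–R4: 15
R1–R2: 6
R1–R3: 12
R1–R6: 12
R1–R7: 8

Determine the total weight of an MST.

33

Kruskal: consider edges lightest-first.
R4–R6 (1): add. Components now {R3} {R2} {R4,R6} {R1} {R7}
R1–R2 (6): add. Components now {R3} {R1,R2} {R4,R6} {R7}
R3–R7 (6): add. Components now {R3,R7} {R1,R2} {R4,R6}
R1–R7 (8): add. Components now {R1,R2,R3,R7} {R4,R6}
R1–R3 (12): skip — R3 and R1 already connected.
R1–R6 (12): add. Components now {R1,R2,R3,R4,R6,R7}
MST edges: R4–R6, R1–R2, R3–R7, R1–R7, R1–R6; total weight 1+6+6+8+12 = 33.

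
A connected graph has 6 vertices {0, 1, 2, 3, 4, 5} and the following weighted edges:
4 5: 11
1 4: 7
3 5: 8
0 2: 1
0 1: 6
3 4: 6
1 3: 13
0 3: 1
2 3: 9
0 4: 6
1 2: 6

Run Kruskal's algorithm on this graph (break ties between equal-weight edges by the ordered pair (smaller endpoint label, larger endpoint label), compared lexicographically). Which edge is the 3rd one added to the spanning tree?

Sort edges by weight, then run Kruskal:
0 2 (1): add — endpoints in different components.
0 3 (1): add — endpoints in different components.
0 1 (6): add — endpoints in different components.
0 4 (6): add — endpoints in different components.
1 2 (6): skip — 1 and 2 already connected.
3 4 (6): skip — 3 and 4 already connected.
1 4 (7): skip — 1 and 4 already connected.
3 5 (8): add — endpoints in different components.
The 3rd edge added is 0 1.

0-1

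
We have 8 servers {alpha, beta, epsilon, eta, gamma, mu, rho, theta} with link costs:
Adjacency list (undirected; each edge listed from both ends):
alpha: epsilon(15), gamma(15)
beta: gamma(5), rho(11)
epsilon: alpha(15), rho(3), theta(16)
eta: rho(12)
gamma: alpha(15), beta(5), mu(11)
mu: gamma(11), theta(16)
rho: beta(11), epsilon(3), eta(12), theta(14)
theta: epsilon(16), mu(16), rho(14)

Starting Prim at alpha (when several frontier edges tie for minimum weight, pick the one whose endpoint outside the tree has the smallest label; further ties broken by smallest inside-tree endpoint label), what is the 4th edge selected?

Prim, starting at alpha.
Step 1: frontier [alpha-epsilon 15, alpha-gamma 15] → take alpha-epsilon (15); add epsilon.
Step 2: frontier [alpha-gamma 15, epsilon-rho 3, epsilon-theta 16] → take epsilon-rho (3); add rho.
Step 3: frontier [alpha-gamma 15, epsilon-theta 16, beta-rho 11, eta-rho 12, rho-theta 14] → take beta-rho (11); add beta.
Step 4: frontier [alpha-gamma 15, beta-gamma 5, epsilon-theta 16, eta-rho 12, rho-theta 14] → take beta-gamma (5); add gamma.
Step 5: frontier [epsilon-theta 16, gamma-mu 11, eta-rho 12, rho-theta 14] → take gamma-mu (11); add mu.
Step 6: frontier [epsilon-theta 16, mu-theta 16, eta-rho 12, rho-theta 14] → take eta-rho (12); add eta.
Step 7: frontier [epsilon-theta 16, mu-theta 16, rho-theta 14] → take rho-theta (14); add theta.
The 4th edge added is beta-gamma.

beta-gamma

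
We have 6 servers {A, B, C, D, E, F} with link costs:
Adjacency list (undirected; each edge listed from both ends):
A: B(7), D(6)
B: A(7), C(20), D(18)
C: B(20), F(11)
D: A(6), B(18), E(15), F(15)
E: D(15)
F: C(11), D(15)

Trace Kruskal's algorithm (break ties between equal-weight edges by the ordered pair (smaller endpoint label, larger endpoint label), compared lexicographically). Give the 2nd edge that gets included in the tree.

Kruskal's algorithm — process edges by increasing weight (ties by edge label):
A—D (6): add — endpoints in different components.
A—B (7): add — endpoints in different components.
C—F (11): add — endpoints in different components.
D—E (15): add — endpoints in different components.
D—F (15): add — endpoints in different components.
The 2nd edge added is A—B.

A-B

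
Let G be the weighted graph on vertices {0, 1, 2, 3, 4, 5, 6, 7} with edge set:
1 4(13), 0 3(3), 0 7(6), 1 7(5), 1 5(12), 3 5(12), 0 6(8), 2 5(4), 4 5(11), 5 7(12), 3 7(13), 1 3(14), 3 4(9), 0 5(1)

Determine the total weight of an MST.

36

Sort edges by weight, then run Kruskal:
0 5 (1): add — endpoints in different components.
0 3 (3): add — endpoints in different components.
2 5 (4): add — endpoints in different components.
1 7 (5): add — endpoints in different components.
0 7 (6): add — endpoints in different components.
0 6 (8): add — endpoints in different components.
3 4 (9): add — endpoints in different components.
MST edges: 0 5, 0 3, 2 5, 1 7, 0 7, 0 6, 3 4; total weight 1+3+4+5+6+8+9 = 36.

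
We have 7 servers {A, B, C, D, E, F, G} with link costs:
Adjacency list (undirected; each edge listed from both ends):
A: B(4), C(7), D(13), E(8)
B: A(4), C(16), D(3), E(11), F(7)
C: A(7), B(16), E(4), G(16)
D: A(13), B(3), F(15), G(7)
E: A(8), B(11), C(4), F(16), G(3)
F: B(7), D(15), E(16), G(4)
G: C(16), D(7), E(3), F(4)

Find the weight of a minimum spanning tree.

Grow the tree from E using Prim:
Step 1: cheapest edge leaving the tree is E–G (3); add G.
Step 2: cheapest edge leaving the tree is C–E (4); add C.
Step 3: cheapest edge leaving the tree is F–G (4); add F.
Step 4: cheapest edge leaving the tree is A–C (7); add A.
Step 5: cheapest edge leaving the tree is A–B (4); add B.
Step 6: cheapest edge leaving the tree is B–D (3); add D.
MST edges: E–G, C–E, F–G, A–C, A–B, B–D; total weight 3+4+4+7+4+3 = 25.

25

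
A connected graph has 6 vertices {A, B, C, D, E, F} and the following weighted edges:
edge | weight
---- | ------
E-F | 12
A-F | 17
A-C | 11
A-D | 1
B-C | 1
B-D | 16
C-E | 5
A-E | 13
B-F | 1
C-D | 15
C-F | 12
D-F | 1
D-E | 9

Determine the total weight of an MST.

Prim, starting at C.
Step 1: cheapest edge leaving the tree is B-C (1); add B.
Step 2: cheapest edge leaving the tree is B-F (1); add F.
Step 3: cheapest edge leaving the tree is D-F (1); add D.
Step 4: cheapest edge leaving the tree is A-D (1); add A.
Step 5: cheapest edge leaving the tree is C-E (5); add E.
MST edges: B-C, B-F, D-F, A-D, C-E; total weight 1+1+1+1+5 = 9.

9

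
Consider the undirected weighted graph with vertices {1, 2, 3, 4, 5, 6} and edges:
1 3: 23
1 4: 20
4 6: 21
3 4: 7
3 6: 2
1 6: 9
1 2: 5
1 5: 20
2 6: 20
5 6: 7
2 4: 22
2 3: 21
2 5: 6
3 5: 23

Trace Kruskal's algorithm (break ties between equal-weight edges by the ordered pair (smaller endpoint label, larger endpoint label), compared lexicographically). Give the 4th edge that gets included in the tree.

Kruskal: consider edges lightest-first.
3 6 (2): add. Components now {1} {2} {3,6} {4} {5}
1 2 (5): add. Components now {1,2} {3,6} {4} {5}
2 5 (6): add. Components now {1,2,5} {3,6} {4}
3 4 (7): add. Components now {1,2,5} {3,4,6}
5 6 (7): add. Components now {1,2,3,4,5,6}
The 4th edge added is 3 4.

3-4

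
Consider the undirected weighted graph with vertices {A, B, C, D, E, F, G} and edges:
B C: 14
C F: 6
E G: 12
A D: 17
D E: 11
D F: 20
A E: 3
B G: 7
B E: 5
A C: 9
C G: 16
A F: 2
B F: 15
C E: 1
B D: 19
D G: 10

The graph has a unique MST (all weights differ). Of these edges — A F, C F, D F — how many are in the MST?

1

Kruskal's algorithm — process edges by increasing weight (ties by edge label):
C E (1): add. Components now {A} {B} {C,E} {D} {F} {G}
A F (2): add. Components now {A,F} {B} {C,E} {D} {G}
A E (3): add. Components now {A,C,E,F} {B} {D} {G}
B E (5): add. Components now {A,B,C,E,F} {D} {G}
C F (6): skip — C and F already connected.
B G (7): add. Components now {A,B,C,E,F,G} {D}
A C (9): skip — A and C already connected.
D G (10): add. Components now {A,B,C,D,E,F,G}
MST edge set: {C E, A F, A E, B E, B G, D G}.
Of the listed edges, {A F} are in the MST → 1.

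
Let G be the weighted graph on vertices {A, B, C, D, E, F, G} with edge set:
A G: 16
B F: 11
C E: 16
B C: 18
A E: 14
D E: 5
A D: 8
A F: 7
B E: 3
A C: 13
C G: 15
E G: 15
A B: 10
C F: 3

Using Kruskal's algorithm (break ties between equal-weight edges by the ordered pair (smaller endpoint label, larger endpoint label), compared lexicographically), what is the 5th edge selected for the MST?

Kruskal: consider edges lightest-first.
B E (3): add — endpoints in different components.
C F (3): add — endpoints in different components.
D E (5): add — endpoints in different components.
A F (7): add — endpoints in different components.
A D (8): add — endpoints in different components.
A B (10): skip — A and B already connected.
B F (11): skip — B and F already connected.
A C (13): skip — A and C already connected.
A E (14): skip — A and E already connected.
C G (15): add — endpoints in different components.
The 5th edge added is A D.

A-D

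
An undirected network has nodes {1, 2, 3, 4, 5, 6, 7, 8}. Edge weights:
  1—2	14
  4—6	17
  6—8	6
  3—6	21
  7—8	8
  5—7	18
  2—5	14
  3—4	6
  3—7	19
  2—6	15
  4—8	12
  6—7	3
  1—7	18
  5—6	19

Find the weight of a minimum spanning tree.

70

Kruskal's algorithm — process edges by increasing weight (ties by edge label):
6—7 (3): add — endpoints in different components.
3—4 (6): add — endpoints in different components.
6—8 (6): add — endpoints in different components.
7—8 (8): skip — 7 and 8 already connected.
4—8 (12): add — endpoints in different components.
1—2 (14): add — endpoints in different components.
2—5 (14): add — endpoints in different components.
2—6 (15): add — endpoints in different components.
MST edges: 6—7, 3—4, 6—8, 4—8, 1—2, 2—5, 2—6; total weight 3+6+6+12+14+14+15 = 70.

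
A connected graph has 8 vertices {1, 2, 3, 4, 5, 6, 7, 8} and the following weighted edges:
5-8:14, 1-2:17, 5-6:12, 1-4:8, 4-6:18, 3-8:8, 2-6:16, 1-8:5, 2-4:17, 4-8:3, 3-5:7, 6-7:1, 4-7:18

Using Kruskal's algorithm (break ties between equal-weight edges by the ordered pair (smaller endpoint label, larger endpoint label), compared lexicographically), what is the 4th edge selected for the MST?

Kruskal's algorithm — process edges by increasing weight (ties by edge label):
6-7 (1): add — endpoints in different components.
4-8 (3): add — endpoints in different components.
1-8 (5): add — endpoints in different components.
3-5 (7): add — endpoints in different components.
1-4 (8): skip — 1 and 4 already connected.
3-8 (8): add — endpoints in different components.
5-6 (12): add — endpoints in different components.
5-8 (14): skip — 5 and 8 already connected.
2-6 (16): add — endpoints in different components.
The 4th edge added is 3-5.

3-5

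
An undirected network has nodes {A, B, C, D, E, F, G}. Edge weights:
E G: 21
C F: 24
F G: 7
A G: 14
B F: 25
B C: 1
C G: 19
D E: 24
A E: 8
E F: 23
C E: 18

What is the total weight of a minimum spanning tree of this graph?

Kruskal: consider edges lightest-first.
B C (1): add — endpoints in different components.
F G (7): add — endpoints in different components.
A E (8): add — endpoints in different components.
A G (14): add — endpoints in different components.
C E (18): add — endpoints in different components.
C G (19): skip — C and G already connected.
E G (21): skip — E and G already connected.
E F (23): skip — E and F already connected.
C F (24): skip — C and F already connected.
D E (24): add — endpoints in different components.
MST edges: B C, F G, A E, A G, C E, D E; total weight 1+7+8+14+18+24 = 72.

72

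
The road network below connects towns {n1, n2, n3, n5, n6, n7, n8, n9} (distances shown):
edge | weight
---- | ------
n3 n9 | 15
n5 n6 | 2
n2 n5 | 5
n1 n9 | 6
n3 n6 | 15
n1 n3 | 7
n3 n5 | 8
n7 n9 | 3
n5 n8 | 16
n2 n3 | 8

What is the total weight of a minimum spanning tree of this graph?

47

Sort edges by weight, then run Kruskal:
n5 n6 (2): add — endpoints in different components.
n7 n9 (3): add — endpoints in different components.
n2 n5 (5): add — endpoints in different components.
n1 n9 (6): add — endpoints in different components.
n1 n3 (7): add — endpoints in different components.
n2 n3 (8): add — endpoints in different components.
n3 n5 (8): skip — n3 and n5 already connected.
n3 n6 (15): skip — n3 and n6 already connected.
n3 n9 (15): skip — n3 and n9 already connected.
n5 n8 (16): add — endpoints in different components.
MST edges: n5 n6, n7 n9, n2 n5, n1 n9, n1 n3, n2 n3, n5 n8; total weight 2+3+5+6+7+8+16 = 47.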